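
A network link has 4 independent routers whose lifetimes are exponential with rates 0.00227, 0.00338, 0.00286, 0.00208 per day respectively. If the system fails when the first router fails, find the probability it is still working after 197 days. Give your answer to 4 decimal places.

0.1242

The time to first failure is exponential with rate Σλ = 0.00227 + 0.00338 + 0.00286 + 0.00208 = 0.01059.
P(min > 197) = e^(−0.01059·197) = e^(−2.0862) ≈ 0.1242.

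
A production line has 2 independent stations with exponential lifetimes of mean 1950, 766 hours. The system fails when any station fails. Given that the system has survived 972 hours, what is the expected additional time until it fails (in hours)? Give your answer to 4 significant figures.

550.0

First-failure rate Σλ = 1/1950 + 1/766 = 0.0018183.
By memorylessness the expected residual is 1/Σλ = 549.963 hours, regardless of the 972 already elapsed.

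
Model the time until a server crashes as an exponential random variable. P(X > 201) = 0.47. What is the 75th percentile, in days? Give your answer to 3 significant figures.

e^(−λ·201) = 0.47 ⇒ λ = −ln(0.47)/201 = 0.00375633.
75th percentile: 1 − e^(−λt) = 0.75, t = −ln(0.25)/λ = 369.055 days.

369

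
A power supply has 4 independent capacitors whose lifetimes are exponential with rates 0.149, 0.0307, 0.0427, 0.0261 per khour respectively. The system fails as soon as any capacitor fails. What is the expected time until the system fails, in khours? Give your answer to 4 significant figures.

4.024

The time to first failure is exponential with rate Σλ = 0.149 + 0.0307 + 0.0427 + 0.0261 = 0.2485.
E[min] = 1/Σλ = 1/0.2485 = 4.02414 khours.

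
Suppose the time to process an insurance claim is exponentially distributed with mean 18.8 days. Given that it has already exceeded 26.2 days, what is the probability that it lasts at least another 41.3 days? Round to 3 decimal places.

0.111

The rate is λ = 1/18.8 = 0.0531915 per day.
By the memoryless property, P(X > 26.2+41.3 | X > 26.2) = P(X > 41.3).
P(X > 41.3) = e^(−2.1968) ≈ 0.111.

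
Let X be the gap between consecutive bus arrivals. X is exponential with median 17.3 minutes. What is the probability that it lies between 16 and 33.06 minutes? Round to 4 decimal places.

For an exponential, median = ln(2)/λ, so λ = ln 2 / 17.3 = 0.0400663 per minute.
P(16 < X < 33.06) = e^(−λ·16) − e^(−λ·33.06) = 0.52673 − 0.26591 ≈ 0.2608.

0.2608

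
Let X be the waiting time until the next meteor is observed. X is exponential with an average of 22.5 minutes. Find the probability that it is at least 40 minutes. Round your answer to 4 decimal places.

0.1690

The rate is λ = 1/22.5 = 0.0444444 per minute.
P(X > 40) = e^(−λ·40) = e^(−1.7778) ≈ 0.1690.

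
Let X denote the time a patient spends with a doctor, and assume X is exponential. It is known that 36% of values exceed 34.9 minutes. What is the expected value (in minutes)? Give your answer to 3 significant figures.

34.2

e^(−λ·34.9) = 0.36 ⇒ λ = −ln(0.36)/34.9 = 0.0292737.
Mean = 1/λ = 34.1604 minutes.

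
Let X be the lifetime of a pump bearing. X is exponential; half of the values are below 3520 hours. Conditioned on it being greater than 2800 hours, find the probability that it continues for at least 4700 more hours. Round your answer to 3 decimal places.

0.396

For an exponential, median = ln(2)/λ, so λ = ln 2 / 3520 = 0.000196917 per hour.
P(X > s+t | X > s) = e^(−λ(s+t))/e^(−λs) = e^(−λt), independent of s = 2800.
P(X > 4700) = e^(−0.92551) ≈ 0.396.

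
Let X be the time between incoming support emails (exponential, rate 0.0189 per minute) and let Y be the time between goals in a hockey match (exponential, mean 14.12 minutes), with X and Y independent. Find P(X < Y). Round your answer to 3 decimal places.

λ_1 = 0.0189, λ_2 = 1/14.12 = 0.0708215.
For independent exponentials, P(X < Y) = λ_1/(λ_1+λ_2) = 0.0189/0.0897215 ≈ 0.211.

0.211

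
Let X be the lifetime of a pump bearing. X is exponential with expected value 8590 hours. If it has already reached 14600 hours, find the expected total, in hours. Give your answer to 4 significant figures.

23190

The rate is λ = 1/8590 = 0.000116414 per hour.
By memorylessness, E[X | X > 14600] = 14600 + 1/λ = 14600 + 8590 = 23190 hours.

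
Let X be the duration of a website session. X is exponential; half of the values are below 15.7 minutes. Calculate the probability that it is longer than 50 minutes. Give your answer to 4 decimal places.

For an exponential, median = ln(2)/λ, so λ = ln 2 / 15.7 = 0.0441495 per minute.
P(X > 50) = e^(−λ·50) = e^(−2.2075) ≈ 0.1100.

0.1100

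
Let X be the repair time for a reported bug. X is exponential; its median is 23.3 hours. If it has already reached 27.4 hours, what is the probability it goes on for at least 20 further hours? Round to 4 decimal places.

For an exponential, median = ln(2)/λ, so λ = ln 2 / 23.3 = 0.0297488 per hour.
The exponential is memoryless, so the remaining time is again Exp(λ): the condition X > 27.4 is irrelevant.
P(X > 20) = e^(−0.59498) ≈ 0.5516.

0.5516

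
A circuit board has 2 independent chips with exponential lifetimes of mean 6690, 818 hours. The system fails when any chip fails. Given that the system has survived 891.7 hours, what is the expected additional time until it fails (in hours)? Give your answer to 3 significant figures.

729

First-failure rate Σλ = 1/6690 + 1/818 = 0.00137197.
By memorylessness the expected residual is 1/Σλ = 728.879 hours, regardless of the 891.7 already elapsed.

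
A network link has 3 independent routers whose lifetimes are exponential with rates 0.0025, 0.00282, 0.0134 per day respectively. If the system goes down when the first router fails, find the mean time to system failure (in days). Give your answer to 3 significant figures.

53.4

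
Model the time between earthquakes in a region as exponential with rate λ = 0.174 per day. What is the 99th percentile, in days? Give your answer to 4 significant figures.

Set 1 − e^(−λt) = 0.99, so t = −ln(0.01)/λ = 4.6052/0.174 ≈ 26.4665 days.

26.47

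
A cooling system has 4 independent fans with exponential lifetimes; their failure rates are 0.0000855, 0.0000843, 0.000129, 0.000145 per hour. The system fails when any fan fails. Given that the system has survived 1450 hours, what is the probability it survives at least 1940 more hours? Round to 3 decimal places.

0.423

Time to first failure ~ Exp(Σλ) with Σλ = 0.0004438.
By memorylessness, P(T > 1450+1940 | T > 1450) = P(T > 1940) = e^(−0.0004438·1940) ≈ 0.423.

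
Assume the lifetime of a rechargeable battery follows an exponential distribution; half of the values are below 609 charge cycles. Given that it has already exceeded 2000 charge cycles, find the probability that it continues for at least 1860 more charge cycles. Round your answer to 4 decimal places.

0.1204

For an exponential, median = ln(2)/λ, so λ = ln 2 / 609 = 0.00113817 per charge cycle.
P(X > s+t | X > s) = e^(−λ(s+t))/e^(−λs) = e^(−λt), independent of s = 2000.
P(X > 1860) = e^(−2.117) ≈ 0.1204.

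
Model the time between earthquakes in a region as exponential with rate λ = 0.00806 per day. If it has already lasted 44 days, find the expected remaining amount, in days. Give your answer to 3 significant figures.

By memorylessness, the remaining amount past any threshold is again Exp(λ) with mean 1/λ = 124.069 days.

124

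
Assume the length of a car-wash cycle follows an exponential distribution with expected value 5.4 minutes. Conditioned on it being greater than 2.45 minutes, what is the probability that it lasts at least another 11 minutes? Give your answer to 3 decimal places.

The rate is λ = 1/5.4 = 0.185185 per minute.
The exponential is memoryless, so the remaining time is again Exp(λ): the condition X > 2.45 is irrelevant.
P(X > 11) = e^(−2.037) ≈ 0.130.

0.130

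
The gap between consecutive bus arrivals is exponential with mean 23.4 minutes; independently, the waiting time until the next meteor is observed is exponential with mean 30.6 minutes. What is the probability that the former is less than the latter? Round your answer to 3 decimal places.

0.567

λ_1 = 1/23.4 = 0.042735, λ_2 = 1/30.6 = 0.0326797.
For independent exponentials, P(the former < the latter) = λ_1/(λ_1+λ_2) = 0.042735/0.0754148 ≈ 0.567.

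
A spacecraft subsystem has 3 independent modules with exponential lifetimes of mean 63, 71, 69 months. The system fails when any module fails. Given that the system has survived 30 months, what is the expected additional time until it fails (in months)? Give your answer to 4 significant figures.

First-failure rate Σλ = 1/63 + 1/71 + 1/69 = 0.0444503.
By memorylessness the expected residual is 1/Σλ = 22.497 months, regardless of the 30 already elapsed.

22.50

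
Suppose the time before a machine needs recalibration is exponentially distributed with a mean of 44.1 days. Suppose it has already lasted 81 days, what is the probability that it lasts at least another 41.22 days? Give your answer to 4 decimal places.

0.3927

The rate is λ = 1/44.1 = 0.0226757 per day.
The exponential is memoryless, so the remaining time is again Exp(λ): the condition X > 81 is irrelevant.
P(X > 41.22) = e^(−0.93469) ≈ 0.3927.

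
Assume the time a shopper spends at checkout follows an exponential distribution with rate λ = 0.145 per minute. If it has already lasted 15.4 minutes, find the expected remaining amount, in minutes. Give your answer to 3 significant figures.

6.90

By memorylessness, the remaining amount past any threshold is again Exp(λ) with mean 1/λ = 6.89655 minutes.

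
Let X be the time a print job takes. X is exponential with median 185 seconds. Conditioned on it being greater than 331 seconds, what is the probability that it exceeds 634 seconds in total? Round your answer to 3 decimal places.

0.321

For an exponential, median = ln(2)/λ, so λ = ln 2 / 185 = 0.00374674 per second.
The exponential is memoryless, so the remaining time is again Exp(λ): the condition X > 331 is irrelevant.
P(X > 303) = e^(−1.1353) ≈ 0.321.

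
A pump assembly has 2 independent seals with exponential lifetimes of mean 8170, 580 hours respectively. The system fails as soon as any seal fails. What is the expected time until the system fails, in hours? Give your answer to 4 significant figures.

541.6

The first failure time is exponential with rate Σλ_i = 1/8170 + 1/580 = 0.00184654 per hour.
E[min] = 1/Σλ = 1/0.00184654 = 541.554 hours.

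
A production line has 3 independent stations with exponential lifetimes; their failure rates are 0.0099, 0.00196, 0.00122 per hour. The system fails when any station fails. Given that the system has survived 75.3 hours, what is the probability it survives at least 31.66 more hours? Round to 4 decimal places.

Time to first failure ~ Exp(Σλ) with Σλ = 0.01308.
By memorylessness, P(T > 75.3+31.66 | T > 75.3) = P(T > 31.66) = e^(−0.01308·31.66) ≈ 0.6609.

0.6609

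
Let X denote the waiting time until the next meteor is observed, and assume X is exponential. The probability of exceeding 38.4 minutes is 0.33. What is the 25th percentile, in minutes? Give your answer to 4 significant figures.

9.964

e^(−λ·38.4) = 0.33 ⇒ λ = −ln(0.33)/38.4 = 0.0288714.
25th percentile: 1 − e^(−λt) = 0.25, t = −ln(0.75)/λ = 9.96425 minutes.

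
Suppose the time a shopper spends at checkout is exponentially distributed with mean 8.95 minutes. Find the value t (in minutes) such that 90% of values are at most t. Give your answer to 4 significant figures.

20.61

The rate is λ = 1/8.95 = 0.111732 per minute.
Set 1 − e^(−λt) = 0.9, so t = −ln(0.1)/λ = 2.3026/0.111732 ≈ 20.6081 minutes.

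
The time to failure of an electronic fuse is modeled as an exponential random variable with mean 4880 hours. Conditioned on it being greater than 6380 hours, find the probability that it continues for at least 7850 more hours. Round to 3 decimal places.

0.200

The rate is λ = 1/4880 = 0.000204918 per hour.
P(X > s+t | X > s) = e^(−λ(s+t))/e^(−λs) = e^(−λt), independent of s = 6380.
P(X > 7850) = e^(−1.6086) ≈ 0.200.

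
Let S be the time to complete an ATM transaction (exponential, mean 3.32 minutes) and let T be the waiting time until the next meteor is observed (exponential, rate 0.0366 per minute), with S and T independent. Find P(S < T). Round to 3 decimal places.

λ_1 = 1/3.32 = 0.301205, λ_2 = 0.0366.
For independent exponentials, P(S < T) = λ_1/(λ_1+λ_2) = 0.301205/0.337805 ≈ 0.892.

0.892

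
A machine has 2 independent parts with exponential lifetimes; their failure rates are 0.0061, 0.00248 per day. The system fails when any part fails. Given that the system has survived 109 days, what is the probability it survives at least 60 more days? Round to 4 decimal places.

0.5976

Time to first failure ~ Exp(Σλ) with Σλ = 0.00858.
By memorylessness, P(T > 109+60 | T > 109) = P(T > 60) = e^(−0.00858·60) ≈ 0.5976.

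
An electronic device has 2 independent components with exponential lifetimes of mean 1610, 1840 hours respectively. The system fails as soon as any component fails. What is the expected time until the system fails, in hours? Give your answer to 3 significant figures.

The first failure time is exponential with rate Σλ_i = 1/1610 + 1/1840 = 0.0011646 per hour.
E[min] = 1/Σλ = 1/0.0011646 = 858.667 hours.

859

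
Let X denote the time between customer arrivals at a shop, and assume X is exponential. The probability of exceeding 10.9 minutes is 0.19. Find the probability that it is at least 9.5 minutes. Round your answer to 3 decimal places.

e^(−λ·10.9) = 0.19 ⇒ λ = −ln(0.19)/10.9 = 0.152361.
P(X > 9.5) = e^(−0.152361·9.5) = e^(−1.4474) ≈ 0.235.

0.235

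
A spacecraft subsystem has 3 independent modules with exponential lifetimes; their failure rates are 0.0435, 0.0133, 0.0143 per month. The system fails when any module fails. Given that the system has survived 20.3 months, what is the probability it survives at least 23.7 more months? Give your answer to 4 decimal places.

0.1854

Time to first failure ~ Exp(Σλ) with Σλ = 0.0711.
By memorylessness, P(T > 20.3+23.7 | T > 20.3) = P(T > 23.7) = e^(−0.0711·23.7) ≈ 0.1854.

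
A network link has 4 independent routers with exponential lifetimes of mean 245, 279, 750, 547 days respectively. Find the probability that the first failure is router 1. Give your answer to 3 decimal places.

0.377

Rates: λ_i = 1/mean_i → 0.00408163, 0.00358423, 0.00133333, 0.00182815; Σλ = 0.0108273.
P(router 1 first) = λ_1/Σλ = 0.00408163/0.0108273 ≈ 0.377.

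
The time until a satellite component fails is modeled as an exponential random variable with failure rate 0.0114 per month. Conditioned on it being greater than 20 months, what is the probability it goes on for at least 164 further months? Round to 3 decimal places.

0.154

P(X > s+t | X > s) = e^(−λ(s+t))/e^(−λs) = e^(−λt), independent of s = 20.
P(X > 164) = e^(−1.8696) ≈ 0.154.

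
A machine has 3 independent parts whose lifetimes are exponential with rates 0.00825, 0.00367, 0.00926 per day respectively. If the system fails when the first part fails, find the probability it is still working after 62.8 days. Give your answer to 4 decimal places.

0.2644

The time to first failure is exponential with rate Σλ = 0.00825 + 0.00367 + 0.00926 = 0.02118.
P(min > 62.8) = e^(−0.02118·62.8) = e^(−1.3301) ≈ 0.2644.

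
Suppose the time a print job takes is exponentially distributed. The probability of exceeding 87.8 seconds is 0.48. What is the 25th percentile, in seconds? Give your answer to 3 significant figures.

e^(−λ·87.8) = 0.48 ⇒ λ = −ln(0.48)/87.8 = 0.00835956.
25th percentile: 1 − e^(−λt) = 0.25, t = −ln(0.75)/λ = 34.4136 seconds.

34.4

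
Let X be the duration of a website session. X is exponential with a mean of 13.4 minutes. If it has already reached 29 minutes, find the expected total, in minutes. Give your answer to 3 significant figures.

42.4

The rate is λ = 1/13.4 = 0.0746269 per minute.
By memorylessness, E[X | X > 29] = 29 + 1/λ = 29 + 13.4 = 42.4 minutes.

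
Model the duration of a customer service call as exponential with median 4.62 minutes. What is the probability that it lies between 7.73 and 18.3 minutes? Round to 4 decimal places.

0.2494

For an exponential, median = ln(2)/λ, so λ = ln 2 / 4.62 = 0.150032 per minute.
P(7.73 < X < 18.3) = e^(−λ·7.73) − e^(−λ·18.3) = 0.31357 − 0.06421 ≈ 0.2494.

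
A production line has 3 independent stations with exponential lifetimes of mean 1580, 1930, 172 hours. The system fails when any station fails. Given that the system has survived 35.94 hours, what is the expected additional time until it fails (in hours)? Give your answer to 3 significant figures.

First-failure rate Σλ = 1/1580 + 1/1930 + 1/172 = 0.006965.
By memorylessness the expected residual is 1/Σλ = 143.575 hours, regardless of the 35.94 already elapsed.

144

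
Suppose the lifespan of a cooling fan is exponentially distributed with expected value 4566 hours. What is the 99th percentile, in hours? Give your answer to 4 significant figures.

The rate is λ = 1/4566 = 0.00021901 per hour.
Set 1 − e^(−λt) = 0.99, so t = −ln(0.01)/λ = 4.6052/0.00021901 ≈ 21027.2 hours.

21030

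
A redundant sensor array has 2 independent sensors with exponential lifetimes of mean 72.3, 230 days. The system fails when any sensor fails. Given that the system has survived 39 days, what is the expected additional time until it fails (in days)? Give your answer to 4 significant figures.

55.01

First-failure rate Σλ = 1/72.3 + 1/230 = 0.0181791.
By memorylessness the expected residual is 1/Σλ = 55.0083 days, regardless of the 39 already elapsed.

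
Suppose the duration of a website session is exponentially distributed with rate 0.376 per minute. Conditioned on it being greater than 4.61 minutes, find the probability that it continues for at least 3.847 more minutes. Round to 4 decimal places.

0.2354

The exponential is memoryless, so the remaining time is again Exp(λ): the condition X > 4.61 is irrelevant.
P(X > 3.847) = e^(−1.4465) ≈ 0.2354.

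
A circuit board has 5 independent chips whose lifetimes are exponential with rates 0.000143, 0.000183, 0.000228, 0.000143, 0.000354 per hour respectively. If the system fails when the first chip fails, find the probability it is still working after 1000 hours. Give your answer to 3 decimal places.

0.350

The time to first failure is exponential with rate Σλ = 0.000143 + 0.000183 + 0.000228 + 0.000143 + 0.000354 = 0.001051.
P(min > 1000) = e^(−0.001051·1000) = e^(−1.051) ≈ 0.350.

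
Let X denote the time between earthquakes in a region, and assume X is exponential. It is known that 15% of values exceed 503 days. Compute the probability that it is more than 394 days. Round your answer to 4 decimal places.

e^(−λ·503) = 0.15 ⇒ λ = −ln(0.15)/503 = 0.00377161.
P(X > 394) = e^(−0.00377161·394) = e^(−1.486) ≈ 0.2263.

0.2263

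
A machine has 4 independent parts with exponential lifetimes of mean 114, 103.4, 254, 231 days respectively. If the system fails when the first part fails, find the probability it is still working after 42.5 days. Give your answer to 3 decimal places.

0.321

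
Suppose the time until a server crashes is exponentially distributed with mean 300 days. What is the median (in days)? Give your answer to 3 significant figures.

208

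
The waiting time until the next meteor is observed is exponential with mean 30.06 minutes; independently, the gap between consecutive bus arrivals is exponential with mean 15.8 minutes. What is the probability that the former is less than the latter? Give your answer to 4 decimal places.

0.3445

λ_1 = 1/30.06 = 0.0332668, λ_2 = 1/15.8 = 0.0632911.
For independent exponentials, P(the former < the latter) = λ_1/(λ_1+λ_2) = 0.0332668/0.0965579 ≈ 0.3445.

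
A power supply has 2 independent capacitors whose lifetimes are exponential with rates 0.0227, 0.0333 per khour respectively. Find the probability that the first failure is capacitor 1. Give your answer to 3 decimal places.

The time to first failure is exponential with rate Σλ = 0.0227 + 0.0333 = 0.056.
P(capacitor 1 first) = λ_1/Σλ = 0.0227/0.056 ≈ 0.405.

0.405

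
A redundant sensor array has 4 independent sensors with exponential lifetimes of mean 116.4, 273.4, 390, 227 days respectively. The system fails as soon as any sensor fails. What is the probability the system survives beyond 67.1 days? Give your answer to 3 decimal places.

The first failure time is exponential with rate Σλ_i = 1/116.4 + 1/273.4 + 1/390 + 1/227 = 0.0192181 per day.
P(min > 67.1) = e^(−0.0192181·67.1) = e^(−1.2895) ≈ 0.275.

0.275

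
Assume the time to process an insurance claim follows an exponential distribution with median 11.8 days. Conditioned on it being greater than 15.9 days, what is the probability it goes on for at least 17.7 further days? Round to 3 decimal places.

0.354

For an exponential, median = ln(2)/λ, so λ = ln 2 / 11.8 = 0.0587413 per day.
The exponential is memoryless, so the remaining time is again Exp(λ): the condition X > 15.9 is irrelevant.
P(X > 17.7) = e^(−1.0397) ≈ 0.354.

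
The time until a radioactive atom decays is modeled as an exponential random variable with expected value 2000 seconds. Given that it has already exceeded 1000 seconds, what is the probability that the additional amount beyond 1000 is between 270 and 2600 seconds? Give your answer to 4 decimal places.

The rate is λ = 1/2000 = 0.0005 per second.
Memoryless: the residual past 1000 is again Exp(λ).
P(270 < residual < 2600) = e^(−λ·270) − e^(−λ·2600) = 0.87372 − 0.27253 ≈ 0.6012.

0.6012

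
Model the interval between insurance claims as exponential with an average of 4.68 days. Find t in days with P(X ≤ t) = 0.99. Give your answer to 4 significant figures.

The rate is λ = 1/4.68 = 0.213675 per day.
Set 1 − e^(−λt) = 0.99, so t = −ln(0.01)/λ = 4.6052/0.213675 ≈ 21.5522 days.

21.55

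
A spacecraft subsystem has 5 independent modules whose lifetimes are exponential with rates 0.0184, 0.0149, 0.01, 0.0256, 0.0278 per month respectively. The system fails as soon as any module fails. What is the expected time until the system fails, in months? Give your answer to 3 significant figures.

The time to first failure is exponential with rate Σλ = 0.0184 + 0.0149 + 0.01 + 0.0256 + 0.0278 = 0.0967.
E[min] = 1/Σλ = 1/0.0967 = 10.3413 months.

10.3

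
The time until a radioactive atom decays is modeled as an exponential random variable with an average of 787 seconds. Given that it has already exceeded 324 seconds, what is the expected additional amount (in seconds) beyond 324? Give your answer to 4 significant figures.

The rate is λ = 1/787 = 0.00127065 per second.
By memorylessness, the remaining amount past any threshold is again Exp(λ) with mean 1/λ = 787 seconds.

787.0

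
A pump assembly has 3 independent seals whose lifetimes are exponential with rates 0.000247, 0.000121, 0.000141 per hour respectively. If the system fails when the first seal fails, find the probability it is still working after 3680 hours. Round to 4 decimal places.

The time to first failure is exponential with rate Σλ = 0.000247 + 0.000121 + 0.000141 = 0.000509.
P(min > 3680) = e^(−0.000509·3680) = e^(−1.8731) ≈ 0.1536.

0.1536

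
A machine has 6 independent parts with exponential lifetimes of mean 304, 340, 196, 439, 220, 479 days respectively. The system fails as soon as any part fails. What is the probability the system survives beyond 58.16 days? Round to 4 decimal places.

The first failure time is exponential with rate Σλ_i = 1/304 + 1/340 + 1/196 + 1/439 + 1/220 + 1/479 = 0.0202437 per day.
P(min > 58.16) = e^(−0.0202437·58.16) = e^(−1.1774) ≈ 0.3081.

0.3081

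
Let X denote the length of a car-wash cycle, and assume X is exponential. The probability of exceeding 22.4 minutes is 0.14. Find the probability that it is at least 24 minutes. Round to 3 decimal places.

0.122

e^(−λ·22.4) = 0.14 ⇒ λ = −ln(0.14)/22.4 = 0.0877729.
P(X > 24) = e^(−0.0877729·24) = e^(−2.1065) ≈ 0.122.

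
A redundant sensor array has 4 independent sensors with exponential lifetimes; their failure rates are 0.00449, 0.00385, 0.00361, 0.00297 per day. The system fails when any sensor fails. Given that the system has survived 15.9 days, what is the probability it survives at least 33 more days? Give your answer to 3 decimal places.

0.611

Time to first failure ~ Exp(Σλ) with Σλ = 0.01492.
By memorylessness, P(T > 15.9+33 | T > 15.9) = P(T > 33) = e^(−0.01492·33) ≈ 0.611.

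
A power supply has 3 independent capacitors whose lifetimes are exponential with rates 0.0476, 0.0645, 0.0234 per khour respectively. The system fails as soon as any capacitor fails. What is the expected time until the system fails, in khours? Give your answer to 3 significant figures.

7.38

The time to first failure is exponential with rate Σλ = 0.0476 + 0.0645 + 0.0234 = 0.1355.
E[min] = 1/Σλ = 1/0.1355 = 7.38007 khours.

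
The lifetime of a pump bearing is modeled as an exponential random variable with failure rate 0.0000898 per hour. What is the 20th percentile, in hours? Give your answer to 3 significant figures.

2480

Set 1 − e^(−λt) = 0.2, so t = −ln(0.8)/λ = 0.22314/0.0000898 ≈ 2484.89 hours.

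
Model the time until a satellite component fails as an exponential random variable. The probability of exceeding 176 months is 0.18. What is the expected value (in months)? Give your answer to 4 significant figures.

e^(−λ·176) = 0.18 ⇒ λ = −ln(0.18)/176 = 0.00974317.
Mean = 1/λ = 102.636 months.

102.6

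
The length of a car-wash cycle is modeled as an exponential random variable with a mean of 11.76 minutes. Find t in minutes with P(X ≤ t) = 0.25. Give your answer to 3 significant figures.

The rate is λ = 1/11.76 = 0.085034 per minute.
Set 1 − e^(−λt) = 0.25, so t = −ln(0.75)/λ = 0.28768/0.085034 ≈ 3.38314 minutes.

3.38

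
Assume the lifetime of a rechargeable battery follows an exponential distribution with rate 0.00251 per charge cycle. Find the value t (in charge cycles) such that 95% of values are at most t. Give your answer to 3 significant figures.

Set 1 − e^(−λt) = 0.95, so t = −ln(0.05)/λ = 2.9957/0.00251 ≈ 1193.52 charge cycles.

1190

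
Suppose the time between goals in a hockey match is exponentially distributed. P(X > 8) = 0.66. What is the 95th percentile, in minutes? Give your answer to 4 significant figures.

57.68

e^(−λ·8) = 0.66 ⇒ λ = −ln(0.66)/8 = 0.0519394.
95th percentile: 1 − e^(−λt) = 0.95, t = −ln(0.05)/λ = 57.6774 minutes.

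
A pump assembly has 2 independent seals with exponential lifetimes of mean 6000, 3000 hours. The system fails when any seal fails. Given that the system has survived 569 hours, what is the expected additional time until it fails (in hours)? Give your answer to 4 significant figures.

2000

First-failure rate Σλ = 1/6000 + 1/3000 = 0.0005.
By memorylessness the expected residual is 1/Σλ = 2000 hours, regardless of the 569 already elapsed.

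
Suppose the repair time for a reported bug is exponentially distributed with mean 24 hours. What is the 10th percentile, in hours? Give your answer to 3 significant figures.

2.53

The rate is λ = 1/24 = 0.0416667 per hour.
Set 1 − e^(−λt) = 0.1, so t = −ln(0.9)/λ = 0.10536/0.0416667 ≈ 2.52865 hours.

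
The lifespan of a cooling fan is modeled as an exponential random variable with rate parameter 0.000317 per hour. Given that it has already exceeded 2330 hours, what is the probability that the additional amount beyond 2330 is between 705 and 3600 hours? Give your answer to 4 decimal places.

0.4803

Memoryless: the residual past 2330 is again Exp(λ).
P(705 < residual < 3600) = e^(−λ·705) − e^(−λ·3600) = 0.79973 − 0.31944 ≈ 0.4803.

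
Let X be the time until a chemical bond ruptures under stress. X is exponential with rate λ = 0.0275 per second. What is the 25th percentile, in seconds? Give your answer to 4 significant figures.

10.46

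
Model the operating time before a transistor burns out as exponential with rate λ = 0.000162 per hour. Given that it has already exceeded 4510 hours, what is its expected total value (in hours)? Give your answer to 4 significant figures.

By memorylessness, E[X | X > 4510] = 4510 + 1/λ = 4510 + 6172.84 = 10682.8 hours.

10680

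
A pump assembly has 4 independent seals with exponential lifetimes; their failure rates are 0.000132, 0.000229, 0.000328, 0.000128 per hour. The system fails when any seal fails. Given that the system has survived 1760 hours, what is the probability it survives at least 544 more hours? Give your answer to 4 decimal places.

0.6412

Time to first failure ~ Exp(Σλ) with Σλ = 0.000817.
By memorylessness, P(T > 1760+544 | T > 1760) = P(T > 544) = e^(−0.000817·544) ≈ 0.6412.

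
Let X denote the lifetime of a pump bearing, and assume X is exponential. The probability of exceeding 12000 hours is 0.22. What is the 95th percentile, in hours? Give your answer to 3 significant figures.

e^(−λ·12000) = 0.22 ⇒ λ = −ln(0.22)/12000 = 0.000126177.
95th percentile: 1 − e^(−λt) = 0.95, t = −ln(0.05)/λ = 23742.2 hours.

23700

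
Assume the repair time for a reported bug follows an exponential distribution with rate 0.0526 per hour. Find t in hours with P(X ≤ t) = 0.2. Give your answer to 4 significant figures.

Set 1 − e^(−λt) = 0.2, so t = −ln(0.8)/λ = 0.22314/0.0526 ≈ 4.24227 hours.

4.242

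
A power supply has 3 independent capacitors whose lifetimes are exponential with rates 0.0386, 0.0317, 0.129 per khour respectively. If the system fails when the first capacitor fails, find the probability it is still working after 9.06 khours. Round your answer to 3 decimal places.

0.164

The time to first failure is exponential with rate Σλ = 0.0386 + 0.0317 + 0.129 = 0.1993.
P(min > 9.06) = e^(−0.1993·9.06) = e^(−1.8057) ≈ 0.164.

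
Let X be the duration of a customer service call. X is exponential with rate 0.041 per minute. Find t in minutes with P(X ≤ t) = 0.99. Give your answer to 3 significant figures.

Set 1 − e^(−λt) = 0.99, so t = −ln(0.01)/λ = 4.6052/0.041 ≈ 112.321 minutes.

112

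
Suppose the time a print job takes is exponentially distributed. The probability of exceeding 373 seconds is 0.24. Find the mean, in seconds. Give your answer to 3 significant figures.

261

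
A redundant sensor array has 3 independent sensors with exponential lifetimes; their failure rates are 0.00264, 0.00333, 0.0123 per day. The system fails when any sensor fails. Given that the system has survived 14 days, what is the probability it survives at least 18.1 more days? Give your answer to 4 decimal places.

0.7184

Time to first failure ~ Exp(Σλ) with Σλ = 0.01827.
By memorylessness, P(T > 14+18.1 | T > 14) = P(T > 18.1) = e^(−0.01827·18.1) ≈ 0.7184.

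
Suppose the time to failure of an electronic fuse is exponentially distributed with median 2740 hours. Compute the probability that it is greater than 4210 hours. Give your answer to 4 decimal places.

0.3447

For an exponential, median = ln(2)/λ, so λ = ln 2 / 2740 = 0.000252973 per hour.
P(X > 4210) = e^(−λ·4210) = e^(−1.065) ≈ 0.3447.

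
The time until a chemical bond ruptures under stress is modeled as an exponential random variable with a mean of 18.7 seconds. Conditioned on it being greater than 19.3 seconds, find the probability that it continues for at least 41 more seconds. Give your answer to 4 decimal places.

The rate is λ = 1/18.7 = 0.0534759 per second.
By the memoryless property, P(X > 19.3+41 | X > 19.3) = P(X > 41).
P(X > 41) = e^(−2.1925) ≈ 0.1116.

0.1116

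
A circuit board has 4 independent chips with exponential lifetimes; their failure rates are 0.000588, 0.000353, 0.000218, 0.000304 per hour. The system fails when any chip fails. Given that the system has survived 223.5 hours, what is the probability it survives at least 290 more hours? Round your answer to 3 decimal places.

0.654

Time to first failure ~ Exp(Σλ) with Σλ = 0.001463.
By memorylessness, P(T > 223.5+290 | T > 223.5) = P(T > 290) = e^(−0.001463·290) ≈ 0.654.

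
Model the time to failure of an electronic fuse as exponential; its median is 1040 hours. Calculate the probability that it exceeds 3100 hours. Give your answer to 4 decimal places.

For an exponential, median = ln(2)/λ, so λ = ln 2 / 1040 = 0.000666488 per hour.
P(X > 3100) = e^(−λ·3100) = e^(−2.0661) ≈ 0.1267.

0.1267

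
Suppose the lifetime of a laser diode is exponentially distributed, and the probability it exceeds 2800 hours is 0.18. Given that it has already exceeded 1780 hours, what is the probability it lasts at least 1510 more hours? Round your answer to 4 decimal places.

From e^(−λ·2800) = 0.18, λ = −ln(0.18)/2800 = 0.000612428.
Memoryless: P(X > 1780+1510 | X > 1780) = P(X > 1510) = e^(−0.000612428·1510) ≈ 0.3966.

0.3966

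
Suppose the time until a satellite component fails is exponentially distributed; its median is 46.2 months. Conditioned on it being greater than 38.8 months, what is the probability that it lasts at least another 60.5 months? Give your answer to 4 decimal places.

For an exponential, median = ln(2)/λ, so λ = ln 2 / 46.2 = 0.0150032 per month.
The exponential is memoryless, so the remaining time is again Exp(λ): the condition X > 38.8 is irrelevant.
P(X > 60.5) = e^(−0.90769) ≈ 0.4035.

0.4035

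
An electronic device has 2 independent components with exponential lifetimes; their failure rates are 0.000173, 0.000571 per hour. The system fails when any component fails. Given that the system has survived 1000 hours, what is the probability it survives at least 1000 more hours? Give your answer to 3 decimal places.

Time to first failure ~ Exp(Σλ) with Σλ = 0.000744.
By memorylessness, P(T > 1000+1000 | T > 1000) = P(T > 1000) = e^(−0.000744·1000) ≈ 0.475.

0.475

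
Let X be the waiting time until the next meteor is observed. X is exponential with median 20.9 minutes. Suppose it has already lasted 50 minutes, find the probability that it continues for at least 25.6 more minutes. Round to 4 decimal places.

For an exponential, median = ln(2)/λ, so λ = ln 2 / 20.9 = 0.0331649 per minute.
By the memoryless property, P(X > 50+25.6 | X > 50) = P(X > 25.6).
P(X > 25.6) = e^(−0.84902) ≈ 0.4278.

0.4278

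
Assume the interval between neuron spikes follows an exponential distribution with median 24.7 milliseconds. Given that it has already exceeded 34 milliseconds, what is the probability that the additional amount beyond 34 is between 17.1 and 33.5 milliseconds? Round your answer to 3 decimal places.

0.228

For an exponential, median = ln(2)/λ, so λ = ln 2 / 24.7 = 0.0280626 per millisecond.
Memoryless: the residual past 34 is again Exp(λ).
P(17.1 < residual < 33.5) = e^(−λ·17.1) − e^(−λ·33.5) = 0.61886 − 0.39059 ≈ 0.228.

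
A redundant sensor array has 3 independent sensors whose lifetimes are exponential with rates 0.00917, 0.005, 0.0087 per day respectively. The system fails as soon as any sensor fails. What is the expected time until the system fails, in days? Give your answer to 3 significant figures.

The time to first failure is exponential with rate Σλ = 0.00917 + 0.005 + 0.0087 = 0.02287.
E[min] = 1/Σλ = 1/0.02287 = 43.7254 days.

43.7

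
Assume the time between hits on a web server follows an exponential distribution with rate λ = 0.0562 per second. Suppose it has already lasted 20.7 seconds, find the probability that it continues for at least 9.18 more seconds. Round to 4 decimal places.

0.5970

The exponential is memoryless, so the remaining time is again Exp(λ): the condition X > 20.7 is irrelevant.
P(X > 9.18) = e^(−0.51592) ≈ 0.5970.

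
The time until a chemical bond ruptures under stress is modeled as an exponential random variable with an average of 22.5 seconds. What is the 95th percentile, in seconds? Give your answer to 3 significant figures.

67.4

The rate is λ = 1/22.5 = 0.0444444 per second.
Set 1 − e^(−λt) = 0.95, so t = −ln(0.05)/λ = 2.9957/0.0444444 ≈ 67.404 seconds.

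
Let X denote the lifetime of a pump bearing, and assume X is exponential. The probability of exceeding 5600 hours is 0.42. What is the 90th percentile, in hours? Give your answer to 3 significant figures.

e^(−λ·5600) = 0.42 ⇒ λ = −ln(0.42)/5600 = 0.000154911.
90th percentile: 1 − e^(−λt) = 0.9, t = −ln(0.1)/λ = 14863.9 hours.

14900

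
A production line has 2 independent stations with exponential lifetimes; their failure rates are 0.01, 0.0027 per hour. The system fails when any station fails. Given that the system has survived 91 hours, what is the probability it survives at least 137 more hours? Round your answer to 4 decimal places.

Time to first failure ~ Exp(Σλ) with Σλ = 0.0127.
By memorylessness, P(T > 91+137 | T > 91) = P(T > 137) = e^(−0.0127·137) ≈ 0.1755.

0.1755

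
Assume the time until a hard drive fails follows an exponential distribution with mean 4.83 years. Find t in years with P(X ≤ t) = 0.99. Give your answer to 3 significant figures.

The rate is λ = 1/4.83 = 0.207039 per year.
Set 1 − e^(−λt) = 0.99, so t = −ln(0.01)/λ = 4.6052/0.207039 ≈ 22.243 years.

22.2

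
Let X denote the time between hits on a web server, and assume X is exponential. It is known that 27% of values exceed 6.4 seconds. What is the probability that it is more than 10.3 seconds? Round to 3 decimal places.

0.122

e^(−λ·6.4) = 0.27 ⇒ λ = −ln(0.27)/6.4 = 0.204583.
P(X > 10.3) = e^(−0.204583·10.3) = e^(−2.1072) ≈ 0.122.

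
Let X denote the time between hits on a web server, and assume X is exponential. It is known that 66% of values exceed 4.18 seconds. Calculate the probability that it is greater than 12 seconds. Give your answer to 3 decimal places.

0.303

e^(−λ·4.18) = 0.66 ⇒ λ = −ln(0.66)/4.18 = 0.0994056.
P(X > 12) = e^(−0.0994056·12) = e^(−1.1929) ≈ 0.303.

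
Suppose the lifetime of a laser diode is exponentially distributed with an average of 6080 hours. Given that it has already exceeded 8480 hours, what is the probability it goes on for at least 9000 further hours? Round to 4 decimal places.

0.2276

The rate is λ = 1/6080 = 0.000164474 per hour.
P(X > s+t | X > s) = e^(−λ(s+t))/e^(−λs) = e^(−λt), independent of s = 8480.
P(X > 9000) = e^(−1.4803) ≈ 0.2276.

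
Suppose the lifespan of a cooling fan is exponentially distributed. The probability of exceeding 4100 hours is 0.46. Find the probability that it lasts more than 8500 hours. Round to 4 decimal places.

e^(−λ·4100) = 0.46 ⇒ λ = −ln(0.46)/4100 = 0.000189397.
P(X > 8500) = e^(−0.000189397·8500) = e^(−1.6099) ≈ 0.1999.

0.1999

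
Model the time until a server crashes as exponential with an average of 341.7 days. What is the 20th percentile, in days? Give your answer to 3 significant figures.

The rate is λ = 1/341.7 = 0.00292654 per day.
Set 1 − e^(−λt) = 0.2, so t = −ln(0.8)/λ = 0.22314/0.00292654 ≈ 76.2482 days.

76.2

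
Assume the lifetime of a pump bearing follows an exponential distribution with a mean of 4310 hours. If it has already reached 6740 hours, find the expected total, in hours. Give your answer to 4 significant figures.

11050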